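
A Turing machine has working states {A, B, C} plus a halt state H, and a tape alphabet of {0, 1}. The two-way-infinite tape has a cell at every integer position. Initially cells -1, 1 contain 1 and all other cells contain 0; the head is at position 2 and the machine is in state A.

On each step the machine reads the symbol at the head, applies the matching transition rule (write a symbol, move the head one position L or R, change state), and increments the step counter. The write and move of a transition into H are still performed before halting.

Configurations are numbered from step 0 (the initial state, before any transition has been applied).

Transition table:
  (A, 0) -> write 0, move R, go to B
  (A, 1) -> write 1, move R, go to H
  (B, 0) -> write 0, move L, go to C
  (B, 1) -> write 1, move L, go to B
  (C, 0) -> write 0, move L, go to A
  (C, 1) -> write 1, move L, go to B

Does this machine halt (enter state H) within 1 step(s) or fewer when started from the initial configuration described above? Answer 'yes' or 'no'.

Step 1: in state A at pos 2, read 0 -> (A,0)->write 0,move R,goto B. Now: state=B, head=3, tape[-2..4]=0101000 (head:      ^)
After 1 step(s): state = B (not H) -> not halted within 1 -> no

Answer: no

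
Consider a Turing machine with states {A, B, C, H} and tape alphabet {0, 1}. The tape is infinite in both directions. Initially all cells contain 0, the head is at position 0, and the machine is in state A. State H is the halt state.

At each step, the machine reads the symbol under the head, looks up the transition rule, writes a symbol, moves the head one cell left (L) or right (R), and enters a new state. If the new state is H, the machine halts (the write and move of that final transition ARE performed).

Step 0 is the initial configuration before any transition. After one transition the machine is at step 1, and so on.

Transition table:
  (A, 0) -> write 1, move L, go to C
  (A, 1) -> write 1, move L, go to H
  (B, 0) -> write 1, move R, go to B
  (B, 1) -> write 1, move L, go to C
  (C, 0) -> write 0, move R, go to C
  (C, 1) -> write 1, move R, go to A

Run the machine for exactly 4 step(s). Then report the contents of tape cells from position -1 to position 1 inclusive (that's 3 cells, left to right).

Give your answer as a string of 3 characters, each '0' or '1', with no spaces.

Step 1: in state A at pos 0, read 0 -> (A,0)->write 1,move L,goto C. Now: state=C, head=-1, tape[-2..1]=0010 (head:  ^)
Step 2: in state C at pos -1, read 0 -> (C,0)->write 0,move R,goto C. Now: state=C, head=0, tape[-2..1]=0010 (head:   ^)
Step 3: in state C at pos 0, read 1 -> (C,1)->write 1,move R,goto A. Now: state=A, head=1, tape[-2..2]=00100 (head:    ^)
Step 4: in state A at pos 1, read 0 -> (A,0)->write 1,move L,goto C. Now: state=C, head=0, tape[-2..2]=00110 (head:   ^)

Answer: 011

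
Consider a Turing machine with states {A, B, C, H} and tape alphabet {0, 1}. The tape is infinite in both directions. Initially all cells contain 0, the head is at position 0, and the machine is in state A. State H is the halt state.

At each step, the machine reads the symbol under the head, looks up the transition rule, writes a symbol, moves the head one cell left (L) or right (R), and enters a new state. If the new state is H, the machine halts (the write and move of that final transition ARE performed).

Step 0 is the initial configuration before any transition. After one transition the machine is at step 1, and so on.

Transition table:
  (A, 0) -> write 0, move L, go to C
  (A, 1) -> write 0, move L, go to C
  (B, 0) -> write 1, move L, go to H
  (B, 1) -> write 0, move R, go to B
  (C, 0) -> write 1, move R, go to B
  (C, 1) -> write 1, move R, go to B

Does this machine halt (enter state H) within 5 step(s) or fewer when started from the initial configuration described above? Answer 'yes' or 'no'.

Step 1: in state A at pos 0, read 0 -> (A,0)->write 0,move L,goto C. Now: state=C, head=-1, tape[-2..1]=0000 (head:  ^)
Step 2: in state C at pos -1, read 0 -> (C,0)->write 1,move R,goto B. Now: state=B, head=0, tape[-2..1]=0100 (head:   ^)
Step 3: in state B at pos 0, read 0 -> (B,0)->write 1,move L,goto H. Now: state=H, head=-1, tape[-2..1]=0110 (head:  ^)
State H reached at step 3; 3 <= 5 -> yes

Answer: yes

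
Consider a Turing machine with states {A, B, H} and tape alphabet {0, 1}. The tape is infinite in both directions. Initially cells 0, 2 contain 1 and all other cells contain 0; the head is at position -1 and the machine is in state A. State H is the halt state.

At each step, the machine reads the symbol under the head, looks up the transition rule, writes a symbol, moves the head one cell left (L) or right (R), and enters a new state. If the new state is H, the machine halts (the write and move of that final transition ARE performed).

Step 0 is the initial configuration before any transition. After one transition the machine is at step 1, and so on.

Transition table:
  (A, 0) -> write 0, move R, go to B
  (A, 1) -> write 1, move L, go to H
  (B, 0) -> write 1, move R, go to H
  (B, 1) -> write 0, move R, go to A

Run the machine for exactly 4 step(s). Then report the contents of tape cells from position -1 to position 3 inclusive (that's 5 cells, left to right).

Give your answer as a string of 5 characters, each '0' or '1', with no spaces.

Answer: 00000

Derivation:
Step 1: in state A at pos -1, read 0 -> (A,0)->write 0,move R,goto B. Now: state=B, head=0, tape[-2..3]=001010 (head:   ^)
Step 2: in state B at pos 0, read 1 -> (B,1)->write 0,move R,goto A. Now: state=A, head=1, tape[-2..3]=000010 (head:    ^)
Step 3: in state A at pos 1, read 0 -> (A,0)->write 0,move R,goto B. Now: state=B, head=2, tape[-2..3]=000010 (head:     ^)
Step 4: in state B at pos 2, read 1 -> (B,1)->write 0,move R,goto A. Now: state=A, head=3, tape[-2..4]=0000000 (head:      ^)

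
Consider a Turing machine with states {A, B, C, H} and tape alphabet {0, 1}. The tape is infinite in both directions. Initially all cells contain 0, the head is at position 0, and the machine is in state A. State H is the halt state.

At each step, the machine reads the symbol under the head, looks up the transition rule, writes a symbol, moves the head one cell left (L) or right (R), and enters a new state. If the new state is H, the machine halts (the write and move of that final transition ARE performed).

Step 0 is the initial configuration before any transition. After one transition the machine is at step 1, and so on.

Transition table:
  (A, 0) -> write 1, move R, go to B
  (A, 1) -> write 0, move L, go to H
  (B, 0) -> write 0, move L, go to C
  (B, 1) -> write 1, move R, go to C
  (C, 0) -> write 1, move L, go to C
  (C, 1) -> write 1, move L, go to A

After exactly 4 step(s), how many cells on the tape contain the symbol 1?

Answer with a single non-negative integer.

Step 1: in state A at pos 0, read 0 -> (A,0)->write 1,move R,goto B. Now: state=B, head=1, tape[-1..2]=0100 (head:   ^)
Step 2: in state B at pos 1, read 0 -> (B,0)->write 0,move L,goto C. Now: state=C, head=0, tape[-1..2]=0100 (head:  ^)
Step 3: in state C at pos 0, read 1 -> (C,1)->write 1,move L,goto A. Now: state=A, head=-1, tape[-2..2]=00100 (head:  ^)
Step 4: in state A at pos -1, read 0 -> (A,0)->write 1,move R,goto B. Now: state=B, head=0, tape[-2..2]=01100 (head:   ^)
Cells containing 1 after step 4: {-1, 0} -> 2 cell(s)

Answer: 2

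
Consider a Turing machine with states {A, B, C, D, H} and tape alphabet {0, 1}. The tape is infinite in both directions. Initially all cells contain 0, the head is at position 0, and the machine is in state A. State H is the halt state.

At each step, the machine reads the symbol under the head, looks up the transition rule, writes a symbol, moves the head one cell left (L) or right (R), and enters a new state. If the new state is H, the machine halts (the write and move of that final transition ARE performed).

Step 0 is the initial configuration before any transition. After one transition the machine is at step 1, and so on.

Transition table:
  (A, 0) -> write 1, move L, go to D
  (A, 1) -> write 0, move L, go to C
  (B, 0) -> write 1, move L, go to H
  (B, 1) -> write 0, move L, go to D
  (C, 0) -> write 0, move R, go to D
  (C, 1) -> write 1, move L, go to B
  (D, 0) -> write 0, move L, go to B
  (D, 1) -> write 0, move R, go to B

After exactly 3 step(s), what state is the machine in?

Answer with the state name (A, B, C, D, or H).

Answer: H

Derivation:
Step 1: in state A at pos 0, read 0 -> (A,0)->write 1,move L,goto D. Now: state=D, head=-1, tape[-2..1]=0010 (head:  ^)
Step 2: in state D at pos -1, read 0 -> (D,0)->write 0,move L,goto B. Now: state=B, head=-2, tape[-3..1]=00010 (head:  ^)
Step 3: in state B at pos -2, read 0 -> (B,0)->write 1,move L,goto H. Now: state=H, head=-3, tape[-4..1]=001010 (head:  ^)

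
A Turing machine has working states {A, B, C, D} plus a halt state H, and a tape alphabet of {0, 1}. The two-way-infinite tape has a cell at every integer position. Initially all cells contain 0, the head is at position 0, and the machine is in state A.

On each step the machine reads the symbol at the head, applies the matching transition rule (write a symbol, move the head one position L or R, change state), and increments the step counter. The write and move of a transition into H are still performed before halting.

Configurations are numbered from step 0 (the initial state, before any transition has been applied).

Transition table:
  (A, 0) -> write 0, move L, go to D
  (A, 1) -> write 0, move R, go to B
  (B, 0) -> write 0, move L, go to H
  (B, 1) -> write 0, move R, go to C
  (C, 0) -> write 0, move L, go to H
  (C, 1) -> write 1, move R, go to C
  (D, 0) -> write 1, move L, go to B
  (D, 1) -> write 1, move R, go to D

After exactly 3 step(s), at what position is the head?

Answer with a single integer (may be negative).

Step 1: in state A at pos 0, read 0 -> (A,0)->write 0,move L,goto D. Now: state=D, head=-1, tape[-2..1]=0000 (head:  ^)
Step 2: in state D at pos -1, read 0 -> (D,0)->write 1,move L,goto B. Now: state=B, head=-2, tape[-3..1]=00100 (head:  ^)
Step 3: in state B at pos -2, read 0 -> (B,0)->write 0,move L,goto H. Now: state=H, head=-3, tape[-4..1]=000100 (head:  ^)

Answer: -3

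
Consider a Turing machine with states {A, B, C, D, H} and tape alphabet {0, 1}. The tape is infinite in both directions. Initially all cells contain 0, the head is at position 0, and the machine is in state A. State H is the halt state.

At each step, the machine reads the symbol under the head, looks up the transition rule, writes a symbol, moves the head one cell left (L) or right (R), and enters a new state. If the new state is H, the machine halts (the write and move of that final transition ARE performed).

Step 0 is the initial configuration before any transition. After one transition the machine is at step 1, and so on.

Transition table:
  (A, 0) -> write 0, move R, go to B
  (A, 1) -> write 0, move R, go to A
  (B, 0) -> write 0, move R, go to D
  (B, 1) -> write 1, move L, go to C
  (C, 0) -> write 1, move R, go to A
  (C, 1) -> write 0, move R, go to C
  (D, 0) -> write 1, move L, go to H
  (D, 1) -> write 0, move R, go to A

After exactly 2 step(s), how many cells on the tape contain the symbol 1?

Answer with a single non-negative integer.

Answer: 0

Derivation:
Step 1: in state A at pos 0, read 0 -> (A,0)->write 0,move R,goto B. Now: state=B, head=1, tape[-1..2]=0000 (head:   ^)
Step 2: in state B at pos 1, read 0 -> (B,0)->write 0,move R,goto D. Now: state=D, head=2, tape[-1..3]=00000 (head:    ^)
No cell contains 1 after step 2 -> 0 cell(s)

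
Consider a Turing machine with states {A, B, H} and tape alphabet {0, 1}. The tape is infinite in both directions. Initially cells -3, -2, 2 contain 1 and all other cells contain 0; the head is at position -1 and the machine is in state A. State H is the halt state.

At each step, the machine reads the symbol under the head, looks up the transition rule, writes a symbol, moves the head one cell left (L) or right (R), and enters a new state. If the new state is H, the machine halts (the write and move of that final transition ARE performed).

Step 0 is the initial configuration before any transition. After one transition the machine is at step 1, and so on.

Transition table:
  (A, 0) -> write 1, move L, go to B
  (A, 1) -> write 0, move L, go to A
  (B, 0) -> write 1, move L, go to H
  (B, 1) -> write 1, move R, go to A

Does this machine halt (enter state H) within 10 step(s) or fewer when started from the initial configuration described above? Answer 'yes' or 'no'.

Answer: yes

Derivation:
Step 1: in state A at pos -1, read 0 -> (A,0)->write 1,move L,goto B. Now: state=B, head=-2, tape[-4..3]=01110010 (head:   ^)
Step 2: in state B at pos -2, read 1 -> (B,1)->write 1,move R,goto A. Now: state=A, head=-1, tape[-4..3]=01110010 (head:    ^)
Step 3: in state A at pos -1, read 1 -> (A,1)->write 0,move L,goto A. Now: state=A, head=-2, tape[-4..3]=01100010 (head:   ^)
Step 4: in state A at pos -2, read 1 -> (A,1)->write 0,move L,goto A. Now: state=A, head=-3, tape[-4..3]=01000010 (head:  ^)
Step 5: in state A at pos -3, read 1 -> (A,1)->write 0,move L,goto A. Now: state=A, head=-4, tape[-5..3]=000000010 (head:  ^)
Step 6: in state A at pos -4, read 0 -> (A,0)->write 1,move L,goto B. Now: state=B, head=-5, tape[-6..3]=0010000010 (head:  ^)
Step 7: in state B at pos -5, read 0 -> (B,0)->write 1,move L,goto H. Now: state=H, head=-6, tape[-7..3]=00110000010 (head:  ^)
State H reached at step 7; 7 <= 10 -> yes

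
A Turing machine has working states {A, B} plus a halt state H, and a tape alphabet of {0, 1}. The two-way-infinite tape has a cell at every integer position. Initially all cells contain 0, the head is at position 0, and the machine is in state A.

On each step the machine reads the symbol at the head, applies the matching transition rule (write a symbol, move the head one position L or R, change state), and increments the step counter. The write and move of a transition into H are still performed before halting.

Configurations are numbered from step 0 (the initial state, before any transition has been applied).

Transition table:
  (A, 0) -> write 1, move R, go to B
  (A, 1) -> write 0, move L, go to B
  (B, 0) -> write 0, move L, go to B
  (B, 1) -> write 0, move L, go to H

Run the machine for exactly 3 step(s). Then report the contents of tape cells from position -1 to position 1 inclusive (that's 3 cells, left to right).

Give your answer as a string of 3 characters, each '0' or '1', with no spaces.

Step 1: in state A at pos 0, read 0 -> (A,0)->write 1,move R,goto B. Now: state=B, head=1, tape[-1..2]=0100 (head:   ^)
Step 2: in state B at pos 1, read 0 -> (B,0)->write 0,move L,goto B. Now: state=B, head=0, tape[-1..2]=0100 (head:  ^)
Step 3: in state B at pos 0, read 1 -> (B,1)->write 0,move L,goto H. Now: state=H, head=-1, tape[-2..2]=00000 (head:  ^)

Answer: 000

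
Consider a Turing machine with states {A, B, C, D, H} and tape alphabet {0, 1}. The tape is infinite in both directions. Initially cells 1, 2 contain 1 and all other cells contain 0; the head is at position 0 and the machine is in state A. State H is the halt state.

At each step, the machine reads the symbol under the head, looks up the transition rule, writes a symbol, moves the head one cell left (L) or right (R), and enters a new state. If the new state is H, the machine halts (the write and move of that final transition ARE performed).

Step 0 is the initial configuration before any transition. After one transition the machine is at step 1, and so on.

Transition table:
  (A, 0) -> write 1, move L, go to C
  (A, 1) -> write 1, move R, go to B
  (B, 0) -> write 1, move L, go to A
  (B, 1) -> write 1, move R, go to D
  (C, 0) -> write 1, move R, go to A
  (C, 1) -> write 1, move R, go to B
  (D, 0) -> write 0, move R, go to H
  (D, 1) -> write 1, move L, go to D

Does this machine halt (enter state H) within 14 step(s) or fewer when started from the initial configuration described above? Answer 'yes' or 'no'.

Step 1: in state A at pos 0, read 0 -> (A,0)->write 1,move L,goto C. Now: state=C, head=-1, tape[-2..3]=001110 (head:  ^)
Step 2: in state C at pos -1, read 0 -> (C,0)->write 1,move R,goto A. Now: state=A, head=0, tape[-2..3]=011110 (head:   ^)
Step 3: in state A at pos 0, read 1 -> (A,1)->write 1,move R,goto B. Now: state=B, head=1, tape[-2..3]=011110 (head:    ^)
Step 4: in state B at pos 1, read 1 -> (B,1)->write 1,move R,goto D. Now: state=D, head=2, tape[-2..3]=011110 (head:     ^)
Step 5: in state D at pos 2, read 1 -> (D,1)->write 1,move L,goto D. Now: state=D, head=1, tape[-2..3]=011110 (head:    ^)
Step 6: in state D at pos 1, read 1 -> (D,1)->write 1,move L,goto D. Now: state=D, head=0, tape[-2..3]=011110 (head:   ^)
Step 7: in state D at pos 0, read 1 -> (D,1)->write 1,move L,goto D. Now: state=D, head=-1, tape[-2..3]=011110 (head:  ^)
Step 8: in state D at pos -1, read 1 -> (D,1)->write 1,move L,goto D. Now: state=D, head=-2, tape[-3..3]=0011110 (head:  ^)
Step 9: in state D at pos -2, read 0 -> (D,0)->write 0,move R,goto H. Now: state=H, head=-1, tape[-3..3]=0011110 (head:   ^)
State H reached at step 9; 9 <= 14 -> yes

Answer: yes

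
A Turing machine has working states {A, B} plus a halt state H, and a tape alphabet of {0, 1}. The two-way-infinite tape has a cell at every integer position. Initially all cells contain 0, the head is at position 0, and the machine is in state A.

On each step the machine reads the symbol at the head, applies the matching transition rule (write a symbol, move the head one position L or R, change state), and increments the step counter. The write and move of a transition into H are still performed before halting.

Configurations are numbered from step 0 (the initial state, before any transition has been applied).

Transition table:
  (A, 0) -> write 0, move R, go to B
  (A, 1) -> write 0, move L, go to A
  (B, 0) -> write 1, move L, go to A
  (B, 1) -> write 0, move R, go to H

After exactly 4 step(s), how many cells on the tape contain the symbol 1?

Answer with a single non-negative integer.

Step 1: in state A at pos 0, read 0 -> (A,0)->write 0,move R,goto B. Now: state=B, head=1, tape[-1..2]=0000 (head:   ^)
Step 2: in state B at pos 1, read 0 -> (B,0)->write 1,move L,goto A. Now: state=A, head=0, tape[-1..2]=0010 (head:  ^)
Step 3: in state A at pos 0, read 0 -> (A,0)->write 0,move R,goto B. Now: state=B, head=1, tape[-1..2]=0010 (head:   ^)
Step 4: in state B at pos 1, read 1 -> (B,1)->write 0,move R,goto H. Now: state=H, head=2, tape[-1..3]=00000 (head:    ^)
No cell contains 1 after step 4 -> 0 cell(s)

Answer: 0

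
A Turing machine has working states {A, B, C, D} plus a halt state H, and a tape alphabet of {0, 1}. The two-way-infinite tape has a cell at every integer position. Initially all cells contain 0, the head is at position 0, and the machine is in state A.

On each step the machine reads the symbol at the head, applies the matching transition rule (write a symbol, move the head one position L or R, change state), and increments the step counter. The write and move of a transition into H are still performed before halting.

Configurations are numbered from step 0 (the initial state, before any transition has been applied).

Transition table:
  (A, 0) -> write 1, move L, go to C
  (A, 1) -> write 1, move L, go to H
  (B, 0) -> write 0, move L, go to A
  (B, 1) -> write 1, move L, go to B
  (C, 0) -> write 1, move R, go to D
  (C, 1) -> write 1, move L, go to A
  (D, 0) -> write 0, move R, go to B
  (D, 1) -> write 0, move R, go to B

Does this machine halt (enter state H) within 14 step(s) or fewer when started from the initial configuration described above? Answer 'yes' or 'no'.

Step 1: in state A at pos 0, read 0 -> (A,0)->write 1,move L,goto C. Now: state=C, head=-1, tape[-2..1]=0010 (head:  ^)
Step 2: in state C at pos -1, read 0 -> (C,0)->write 1,move R,goto D. Now: state=D, head=0, tape[-2..1]=0110 (head:   ^)
Step 3: in state D at pos 0, read 1 -> (D,1)->write 0,move R,goto B. Now: state=B, head=1, tape[-2..2]=01000 (head:    ^)
Step 4: in state B at pos 1, read 0 -> (B,0)->write 0,move L,goto A. Now: state=A, head=0, tape[-2..2]=01000 (head:   ^)
Step 5: in state A at pos 0, read 0 -> (A,0)->write 1,move L,goto C. Now: state=C, head=-1, tape[-2..2]=01100 (head:  ^)
Step 6: in state C at pos -1, read 1 -> (C,1)->write 1,move L,goto A. Now: state=A, head=-2, tape[-3..2]=001100 (head:  ^)
Step 7: in state A at pos -2, read 0 -> (A,0)->write 1,move L,goto C. Now: state=C, head=-3, tape[-4..2]=0011100 (head:  ^)
Step 8: in state C at pos -3, read 0 -> (C,0)->write 1,move R,goto D. Now: state=D, head=-2, tape[-4..2]=0111100 (head:   ^)
Step 9: in state D at pos -2, read 1 -> (D,1)->write 0,move R,goto B. Now: state=B, head=-1, tape[-4..2]=0101100 (head:    ^)
Step 10: in state B at pos -1, read 1 -> (B,1)->write 1,move L,goto B. Now: state=B, head=-2, tape[-4..2]=0101100 (head:   ^)
Step 11: in state B at pos -2, read 0 -> (B,0)->write 0,move L,goto A. Now: state=A, head=-3, tape[-4..2]=0101100 (head:  ^)
Step 12: in state A at pos -3, read 1 -> (A,1)->write 1,move L,goto H. Now: state=H, head=-4, tape[-5..2]=00101100 (head:  ^)
State H reached at step 12; 12 <= 14 -> yes

Answer: yes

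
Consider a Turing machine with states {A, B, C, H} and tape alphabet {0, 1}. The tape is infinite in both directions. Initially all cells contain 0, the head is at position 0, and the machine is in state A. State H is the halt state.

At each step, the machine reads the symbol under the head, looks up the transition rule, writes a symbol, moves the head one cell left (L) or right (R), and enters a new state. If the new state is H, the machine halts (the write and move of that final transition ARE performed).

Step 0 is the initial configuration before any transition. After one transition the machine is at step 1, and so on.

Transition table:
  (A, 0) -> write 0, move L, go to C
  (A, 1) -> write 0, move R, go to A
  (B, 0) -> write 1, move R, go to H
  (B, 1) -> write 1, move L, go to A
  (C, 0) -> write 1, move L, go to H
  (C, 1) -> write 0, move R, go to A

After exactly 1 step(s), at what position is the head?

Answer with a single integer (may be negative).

Answer: -1

Derivation:
Step 1: in state A at pos 0, read 0 -> (A,0)->write 0,move L,goto C. Now: state=C, head=-1, tape[-2..1]=0000 (head:  ^)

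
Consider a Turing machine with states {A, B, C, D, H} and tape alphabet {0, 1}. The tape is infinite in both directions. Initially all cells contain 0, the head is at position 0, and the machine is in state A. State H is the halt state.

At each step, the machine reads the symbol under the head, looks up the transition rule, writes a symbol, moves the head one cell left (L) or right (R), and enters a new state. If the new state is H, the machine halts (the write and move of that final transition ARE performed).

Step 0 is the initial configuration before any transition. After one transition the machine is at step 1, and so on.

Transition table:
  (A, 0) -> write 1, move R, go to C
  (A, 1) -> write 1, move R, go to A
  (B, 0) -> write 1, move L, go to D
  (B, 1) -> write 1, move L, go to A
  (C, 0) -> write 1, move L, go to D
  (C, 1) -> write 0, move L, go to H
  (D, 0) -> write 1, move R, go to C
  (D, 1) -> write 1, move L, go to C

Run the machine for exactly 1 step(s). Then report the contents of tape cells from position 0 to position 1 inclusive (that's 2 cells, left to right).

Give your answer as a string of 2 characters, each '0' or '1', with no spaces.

Step 1: in state A at pos 0, read 0 -> (A,0)->write 1,move R,goto C. Now: state=C, head=1, tape[-1..2]=0100 (head:   ^)

Answer: 10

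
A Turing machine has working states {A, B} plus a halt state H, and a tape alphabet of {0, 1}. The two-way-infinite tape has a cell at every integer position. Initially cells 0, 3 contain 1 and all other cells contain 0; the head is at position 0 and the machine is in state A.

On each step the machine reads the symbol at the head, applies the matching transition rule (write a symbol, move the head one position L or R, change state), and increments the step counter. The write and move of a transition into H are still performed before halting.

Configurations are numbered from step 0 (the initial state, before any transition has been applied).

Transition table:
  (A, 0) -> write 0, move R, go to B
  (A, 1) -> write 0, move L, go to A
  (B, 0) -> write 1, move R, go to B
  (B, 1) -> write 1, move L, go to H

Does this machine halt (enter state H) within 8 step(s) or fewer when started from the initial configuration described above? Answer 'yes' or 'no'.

Answer: yes

Derivation:
Step 1: in state A at pos 0, read 1 -> (A,1)->write 0,move L,goto A. Now: state=A, head=-1, tape[-2..4]=0000010 (head:  ^)
Step 2: in state A at pos -1, read 0 -> (A,0)->write 0,move R,goto B. Now: state=B, head=0, tape[-2..4]=0000010 (head:   ^)
Step 3: in state B at pos 0, read 0 -> (B,0)->write 1,move R,goto B. Now: state=B, head=1, tape[-2..4]=0010010 (head:    ^)
Step 4: in state B at pos 1, read 0 -> (B,0)->write 1,move R,goto B. Now: state=B, head=2, tape[-2..4]=0011010 (head:     ^)
Step 5: in state B at pos 2, read 0 -> (B,0)->write 1,move R,goto B. Now: state=B, head=3, tape[-2..4]=0011110 (head:      ^)
Step 6: in state B at pos 3, read 1 -> (B,1)->write 1,move L,goto H. Now: state=H, head=2, tape[-2..4]=0011110 (head:     ^)
State H reached at step 6; 6 <= 8 -> yes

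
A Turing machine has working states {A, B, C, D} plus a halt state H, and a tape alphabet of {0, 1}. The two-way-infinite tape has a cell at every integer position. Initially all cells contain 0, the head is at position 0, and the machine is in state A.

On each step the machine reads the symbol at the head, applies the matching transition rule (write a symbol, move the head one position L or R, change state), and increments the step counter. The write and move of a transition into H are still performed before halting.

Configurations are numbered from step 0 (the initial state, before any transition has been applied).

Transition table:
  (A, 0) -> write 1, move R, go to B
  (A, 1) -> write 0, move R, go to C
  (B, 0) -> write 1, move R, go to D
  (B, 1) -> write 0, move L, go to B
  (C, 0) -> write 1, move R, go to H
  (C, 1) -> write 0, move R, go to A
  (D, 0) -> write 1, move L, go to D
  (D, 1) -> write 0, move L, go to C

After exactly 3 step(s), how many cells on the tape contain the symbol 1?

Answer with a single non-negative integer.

Answer: 3

Derivation:
Step 1: in state A at pos 0, read 0 -> (A,0)->write 1,move R,goto B. Now: state=B, head=1, tape[-1..2]=0100 (head:   ^)
Step 2: in state B at pos 1, read 0 -> (B,0)->write 1,move R,goto D. Now: state=D, head=2, tape[-1..3]=01100 (head:    ^)
Step 3: in state D at pos 2, read 0 -> (D,0)->write 1,move L,goto D. Now: state=D, head=1, tape[-1..3]=01110 (head:   ^)
Cells containing 1 after step 3: {0, 1, 2} -> 3 cell(s)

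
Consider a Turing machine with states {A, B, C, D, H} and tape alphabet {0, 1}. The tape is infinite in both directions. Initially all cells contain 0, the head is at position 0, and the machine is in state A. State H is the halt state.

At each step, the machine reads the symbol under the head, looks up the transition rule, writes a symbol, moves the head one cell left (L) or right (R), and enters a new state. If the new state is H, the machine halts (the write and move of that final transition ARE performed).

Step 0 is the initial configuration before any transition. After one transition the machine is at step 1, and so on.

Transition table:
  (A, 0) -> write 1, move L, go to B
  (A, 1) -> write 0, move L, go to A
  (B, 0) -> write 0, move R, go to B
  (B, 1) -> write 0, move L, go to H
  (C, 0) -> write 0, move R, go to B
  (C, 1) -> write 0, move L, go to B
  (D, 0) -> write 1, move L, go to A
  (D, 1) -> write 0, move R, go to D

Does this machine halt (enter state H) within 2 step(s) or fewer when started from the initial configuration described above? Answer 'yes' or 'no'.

Answer: no

Derivation:
Step 1: in state A at pos 0, read 0 -> (A,0)->write 1,move L,goto B. Now: state=B, head=-1, tape[-2..1]=0010 (head:  ^)
Step 2: in state B at pos -1, read 0 -> (B,0)->write 0,move R,goto B. Now: state=B, head=0, tape[-2..1]=0010 (head:   ^)
After 2 step(s): state = B (not H) -> not halted within 2 -> no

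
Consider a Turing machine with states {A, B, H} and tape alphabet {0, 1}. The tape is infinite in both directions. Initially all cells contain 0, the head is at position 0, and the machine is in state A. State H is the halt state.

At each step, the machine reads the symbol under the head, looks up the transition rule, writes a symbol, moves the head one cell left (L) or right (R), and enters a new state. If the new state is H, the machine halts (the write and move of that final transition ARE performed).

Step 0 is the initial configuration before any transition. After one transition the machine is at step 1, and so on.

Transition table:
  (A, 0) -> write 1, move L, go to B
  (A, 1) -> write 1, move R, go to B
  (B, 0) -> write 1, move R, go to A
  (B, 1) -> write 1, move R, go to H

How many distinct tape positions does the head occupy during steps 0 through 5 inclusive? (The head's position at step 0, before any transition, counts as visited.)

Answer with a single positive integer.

Step 1: in state A at pos 0, read 0 -> (A,0)->write 1,move L,goto B. Now: state=B, head=-1, tape[-2..1]=0010 (head:  ^)
Step 2: in state B at pos -1, read 0 -> (B,0)->write 1,move R,goto A. Now: state=A, head=0, tape[-2..1]=0110 (head:   ^)
Step 3: in state A at pos 0, read 1 -> (A,1)->write 1,move R,goto B. Now: state=B, head=1, tape[-2..2]=01100 (head:    ^)
Step 4: in state B at pos 1, read 0 -> (B,0)->write 1,move R,goto A. Now: state=A, head=2, tape[-2..3]=011100 (head:     ^)
Step 5: in state A at pos 2, read 0 -> (A,0)->write 1,move L,goto B. Now: state=B, head=1, tape[-2..3]=011110 (head:    ^)
Head positions at steps 0..5: starting at 0, distinct positions visited = {-1, 0, 1, 2} -> 4 position(s)

Answer: 4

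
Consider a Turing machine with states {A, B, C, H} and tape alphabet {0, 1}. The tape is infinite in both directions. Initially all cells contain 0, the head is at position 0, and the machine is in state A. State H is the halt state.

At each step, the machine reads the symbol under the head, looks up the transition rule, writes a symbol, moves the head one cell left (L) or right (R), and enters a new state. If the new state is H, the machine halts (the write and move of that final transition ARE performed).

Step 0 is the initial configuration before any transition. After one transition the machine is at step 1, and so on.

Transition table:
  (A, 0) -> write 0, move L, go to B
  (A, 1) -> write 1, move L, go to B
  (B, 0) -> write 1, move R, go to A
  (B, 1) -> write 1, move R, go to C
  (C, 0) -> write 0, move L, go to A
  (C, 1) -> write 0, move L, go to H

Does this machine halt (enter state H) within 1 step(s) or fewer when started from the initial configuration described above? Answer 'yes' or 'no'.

Step 1: in state A at pos 0, read 0 -> (A,0)->write 0,move L,goto B. Now: state=B, head=-1, tape[-2..1]=0000 (head:  ^)
After 1 step(s): state = B (not H) -> not halted within 1 -> no

Answer: no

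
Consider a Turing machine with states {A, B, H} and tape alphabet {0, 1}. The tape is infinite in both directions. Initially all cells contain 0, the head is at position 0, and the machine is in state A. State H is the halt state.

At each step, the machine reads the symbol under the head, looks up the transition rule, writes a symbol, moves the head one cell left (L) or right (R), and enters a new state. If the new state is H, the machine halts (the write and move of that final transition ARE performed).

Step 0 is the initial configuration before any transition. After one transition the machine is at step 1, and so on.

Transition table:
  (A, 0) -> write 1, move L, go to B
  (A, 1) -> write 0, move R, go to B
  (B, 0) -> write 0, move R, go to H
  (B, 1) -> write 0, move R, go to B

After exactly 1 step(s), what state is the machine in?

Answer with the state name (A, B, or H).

Step 1: in state A at pos 0, read 0 -> (A,0)->write 1,move L,goto B. Now: state=B, head=-1, tape[-2..1]=0010 (head:  ^)

Answer: B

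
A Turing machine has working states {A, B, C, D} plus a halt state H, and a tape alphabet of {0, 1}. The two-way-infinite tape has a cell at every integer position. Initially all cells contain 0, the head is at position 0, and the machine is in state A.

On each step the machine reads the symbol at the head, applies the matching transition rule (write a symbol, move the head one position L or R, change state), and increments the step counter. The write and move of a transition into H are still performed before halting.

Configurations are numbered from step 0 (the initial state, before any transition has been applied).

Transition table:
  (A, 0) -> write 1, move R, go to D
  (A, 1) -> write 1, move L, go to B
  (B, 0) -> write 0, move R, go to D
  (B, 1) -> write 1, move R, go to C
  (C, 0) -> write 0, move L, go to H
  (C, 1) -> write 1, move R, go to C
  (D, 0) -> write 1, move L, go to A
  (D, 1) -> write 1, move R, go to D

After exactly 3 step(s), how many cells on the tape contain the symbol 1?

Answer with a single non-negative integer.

Answer: 2

Derivation:
Step 1: in state A at pos 0, read 0 -> (A,0)->write 1,move R,goto D. Now: state=D, head=1, tape[-1..2]=0100 (head:   ^)
Step 2: in state D at pos 1, read 0 -> (D,0)->write 1,move L,goto A. Now: state=A, head=0, tape[-1..2]=0110 (head:  ^)
Step 3: in state A at pos 0, read 1 -> (A,1)->write 1,move L,goto B. Now: state=B, head=-1, tape[-2..2]=00110 (head:  ^)
Cells containing 1 after step 3: {0, 1} -> 2 cell(s)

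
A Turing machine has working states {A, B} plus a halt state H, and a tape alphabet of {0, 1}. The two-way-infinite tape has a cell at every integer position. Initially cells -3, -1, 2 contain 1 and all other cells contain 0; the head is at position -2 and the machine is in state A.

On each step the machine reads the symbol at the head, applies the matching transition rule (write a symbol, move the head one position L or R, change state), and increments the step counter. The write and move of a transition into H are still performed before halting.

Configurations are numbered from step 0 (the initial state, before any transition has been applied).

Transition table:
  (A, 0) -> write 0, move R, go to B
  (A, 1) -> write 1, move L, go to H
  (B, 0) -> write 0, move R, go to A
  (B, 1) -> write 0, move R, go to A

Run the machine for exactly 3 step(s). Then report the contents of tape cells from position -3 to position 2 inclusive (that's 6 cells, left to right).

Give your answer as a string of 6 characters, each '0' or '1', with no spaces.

Step 1: in state A at pos -2, read 0 -> (A,0)->write 0,move R,goto B. Now: state=B, head=-1, tape[-4..3]=01010010 (head:    ^)
Step 2: in state B at pos -1, read 1 -> (B,1)->write 0,move R,goto A. Now: state=A, head=0, tape[-4..3]=01000010 (head:     ^)
Step 3: in state A at pos 0, read 0 -> (A,0)->write 0,move R,goto B. Now: state=B, head=1, tape[-4..3]=01000010 (head:      ^)

Answer: 100001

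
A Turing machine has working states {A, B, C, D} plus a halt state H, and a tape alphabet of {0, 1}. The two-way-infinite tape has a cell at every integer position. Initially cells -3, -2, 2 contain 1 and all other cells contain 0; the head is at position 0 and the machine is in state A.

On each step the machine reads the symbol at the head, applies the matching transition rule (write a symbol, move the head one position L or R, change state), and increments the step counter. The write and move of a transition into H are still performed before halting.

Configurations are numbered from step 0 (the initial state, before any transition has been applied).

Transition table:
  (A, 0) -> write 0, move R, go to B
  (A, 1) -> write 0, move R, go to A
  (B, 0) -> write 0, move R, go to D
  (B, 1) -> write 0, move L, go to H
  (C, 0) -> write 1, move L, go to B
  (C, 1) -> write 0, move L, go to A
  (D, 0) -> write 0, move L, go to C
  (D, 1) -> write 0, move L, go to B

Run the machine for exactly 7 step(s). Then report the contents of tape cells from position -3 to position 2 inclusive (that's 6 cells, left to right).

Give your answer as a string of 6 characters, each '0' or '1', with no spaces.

Answer: 110010

Derivation:
Step 1: in state A at pos 0, read 0 -> (A,0)->write 0,move R,goto B. Now: state=B, head=1, tape[-4..3]=01100010 (head:      ^)
Step 2: in state B at pos 1, read 0 -> (B,0)->write 0,move R,goto D. Now: state=D, head=2, tape[-4..3]=01100010 (head:       ^)
Step 3: in state D at pos 2, read 1 -> (D,1)->write 0,move L,goto B. Now: state=B, head=1, tape[-4..3]=01100000 (head:      ^)
Step 4: in state B at pos 1, read 0 -> (B,0)->write 0,move R,goto D. Now: state=D, head=2, tape[-4..3]=01100000 (head:       ^)
Step 5: in state D at pos 2, read 0 -> (D,0)->write 0,move L,goto C. Now: state=C, head=1, tape[-4..3]=01100000 (head:      ^)
Step 6: in state C at pos 1, read 0 -> (C,0)->write 1,move L,goto B. Now: state=B, head=0, tape[-4..3]=01100100 (head:     ^)
Step 7: in state B at pos 0, read 0 -> (B,0)->write 0,move R,goto D. Now: state=D, head=1, tape[-4..3]=01100100 (head:      ^)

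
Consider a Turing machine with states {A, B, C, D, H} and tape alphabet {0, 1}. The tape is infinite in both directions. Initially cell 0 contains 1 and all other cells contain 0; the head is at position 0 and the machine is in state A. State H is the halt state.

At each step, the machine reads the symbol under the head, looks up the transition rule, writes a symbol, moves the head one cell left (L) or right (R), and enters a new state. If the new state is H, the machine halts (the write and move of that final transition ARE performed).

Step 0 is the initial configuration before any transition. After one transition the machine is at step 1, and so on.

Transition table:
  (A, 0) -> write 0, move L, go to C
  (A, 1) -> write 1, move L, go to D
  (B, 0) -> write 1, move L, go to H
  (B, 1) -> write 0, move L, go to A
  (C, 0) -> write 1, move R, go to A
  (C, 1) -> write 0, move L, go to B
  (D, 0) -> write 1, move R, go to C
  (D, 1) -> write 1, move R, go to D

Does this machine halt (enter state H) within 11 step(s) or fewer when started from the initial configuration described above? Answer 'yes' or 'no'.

Step 1: in state A at pos 0, read 1 -> (A,1)->write 1,move L,goto D. Now: state=D, head=-1, tape[-2..1]=0010 (head:  ^)
Step 2: in state D at pos -1, read 0 -> (D,0)->write 1,move R,goto C. Now: state=C, head=0, tape[-2..1]=0110 (head:   ^)
Step 3: in state C at pos 0, read 1 -> (C,1)->write 0,move L,goto B. Now: state=B, head=-1, tape[-2..1]=0100 (head:  ^)
Step 4: in state B at pos -1, read 1 -> (B,1)->write 0,move L,goto A. Now: state=A, head=-2, tape[-3..1]=00000 (head:  ^)
Step 5: in state A at pos -2, read 0 -> (A,0)->write 0,move L,goto C. Now: state=C, head=-3, tape[-4..1]=000000 (head:  ^)
Step 6: in state C at pos -3, read 0 -> (C,0)->write 1,move R,goto A. Now: state=A, head=-2, tape[-4..1]=010000 (head:   ^)
Step 7: in state A at pos -2, read 0 -> (A,0)->write 0,move L,goto C. Now: state=C, head=-3, tape[-4..1]=010000 (head:  ^)
Step 8: in state C at pos -3, read 1 -> (C,1)->write 0,move L,goto B. Now: state=B, head=-4, tape[-5..1]=0000000 (head:  ^)
Step 9: in state B at pos -4, read 0 -> (B,0)->write 1,move L,goto H. Now: state=H, head=-5, tape[-6..1]=00100000 (head:  ^)
State H reached at step 9; 9 <= 11 -> yes

Answer: yes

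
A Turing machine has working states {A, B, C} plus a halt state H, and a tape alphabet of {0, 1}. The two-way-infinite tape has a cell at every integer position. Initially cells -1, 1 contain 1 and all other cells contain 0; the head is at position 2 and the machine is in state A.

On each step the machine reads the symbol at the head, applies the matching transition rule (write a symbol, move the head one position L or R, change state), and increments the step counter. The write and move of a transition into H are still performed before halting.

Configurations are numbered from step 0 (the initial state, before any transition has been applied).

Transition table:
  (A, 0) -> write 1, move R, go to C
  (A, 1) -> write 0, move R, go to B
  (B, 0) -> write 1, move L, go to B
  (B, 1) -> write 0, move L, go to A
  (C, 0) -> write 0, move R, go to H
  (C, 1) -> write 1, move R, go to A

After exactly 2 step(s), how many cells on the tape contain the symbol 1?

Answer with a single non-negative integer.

Step 1: in state A at pos 2, read 0 -> (A,0)->write 1,move R,goto C. Now: state=C, head=3, tape[-2..4]=0101100 (head:      ^)
Step 2: in state C at pos 3, read 0 -> (C,0)->write 0,move R,goto H. Now: state=H, head=4, tape[-2..5]=01011000 (head:       ^)
Cells containing 1 after step 2: {-1, 1, 2} -> 3 cell(s)

Answer: 3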